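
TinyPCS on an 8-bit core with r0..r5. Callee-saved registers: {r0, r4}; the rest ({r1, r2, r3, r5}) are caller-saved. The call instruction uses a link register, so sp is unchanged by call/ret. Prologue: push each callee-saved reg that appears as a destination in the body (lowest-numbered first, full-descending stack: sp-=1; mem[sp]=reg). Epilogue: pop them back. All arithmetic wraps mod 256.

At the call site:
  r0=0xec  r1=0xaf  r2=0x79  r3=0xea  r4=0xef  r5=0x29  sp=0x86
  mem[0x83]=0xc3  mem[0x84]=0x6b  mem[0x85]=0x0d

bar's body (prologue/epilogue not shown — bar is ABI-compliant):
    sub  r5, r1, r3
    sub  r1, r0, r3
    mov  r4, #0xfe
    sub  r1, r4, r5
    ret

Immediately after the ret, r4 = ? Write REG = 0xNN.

prologue: push r4 -> mem[0x85]=0xef, sp=0x85
body[0] sub  r5, r1, r3 -> r5=0xc5
body[1] sub  r1, r0, r3 -> r1=0x02
body[2] mov  r4, #0xfe -> r4=0xfe
body[3] sub  r1, r4, r5 -> r1=0x39
epilogue: pop r4=0xef, sp=0x86
r4 is callee-saved -> restored

REG = 0xef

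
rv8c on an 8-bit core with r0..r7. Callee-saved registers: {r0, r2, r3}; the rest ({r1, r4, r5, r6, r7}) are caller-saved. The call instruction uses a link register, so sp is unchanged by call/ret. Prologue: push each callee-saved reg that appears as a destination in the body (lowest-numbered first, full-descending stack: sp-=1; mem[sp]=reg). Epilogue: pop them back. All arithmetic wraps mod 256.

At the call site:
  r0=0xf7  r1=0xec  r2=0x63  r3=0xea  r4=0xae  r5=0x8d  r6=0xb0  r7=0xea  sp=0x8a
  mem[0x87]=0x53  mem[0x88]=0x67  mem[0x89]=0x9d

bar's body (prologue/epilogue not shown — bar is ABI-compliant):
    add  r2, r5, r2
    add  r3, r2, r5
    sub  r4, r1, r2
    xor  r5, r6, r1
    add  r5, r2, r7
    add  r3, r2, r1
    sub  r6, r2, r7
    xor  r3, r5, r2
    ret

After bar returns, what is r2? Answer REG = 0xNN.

prologue: push r2 → mem[0x89]=0x63, sp=0x89
prologue: push r3 → mem[0x88]=0xea, sp=0x88
body[0] add  r2, r5, r2 → r2=0xf0
body[1] add  r3, r2, r5 → r3=0x7d
body[2] sub  r4, r1, r2 → r4=0xfc
body[3] xor  r5, r6, r1 → r5=0x5c
body[4] add  r5, r2, r7 → r5=0xda
body[5] add  r3, r2, r1 → r3=0xdc
body[6] sub  r6, r2, r7 → r6=0x06
body[7] xor  r3, r5, r2 → r3=0x2a
epilogue: pop r3=0xea, sp=0x89
epilogue: pop r2=0x63, sp=0x8a
r2 is callee-saved → restored

REG = 0x63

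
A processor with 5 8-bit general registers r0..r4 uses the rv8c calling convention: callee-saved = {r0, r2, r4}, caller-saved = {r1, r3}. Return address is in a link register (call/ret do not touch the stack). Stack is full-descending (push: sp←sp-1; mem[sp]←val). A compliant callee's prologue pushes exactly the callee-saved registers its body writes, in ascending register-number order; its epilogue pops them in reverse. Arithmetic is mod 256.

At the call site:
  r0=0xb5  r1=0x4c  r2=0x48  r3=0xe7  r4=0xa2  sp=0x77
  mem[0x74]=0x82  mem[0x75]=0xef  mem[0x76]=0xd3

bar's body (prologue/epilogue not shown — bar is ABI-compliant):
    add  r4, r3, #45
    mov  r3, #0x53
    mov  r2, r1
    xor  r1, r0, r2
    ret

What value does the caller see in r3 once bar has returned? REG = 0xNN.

prologue: push r2 → mem[0x76]=0x48, sp=0x76
prologue: push r4 → mem[0x75]=0xa2, sp=0x75
body[0] add  r4, r3, #45 → r4=0x14
body[1] mov  r3, #0x53 → r3=0x53
body[2] mov  r2, r1 → r2=0x4c
body[3] xor  r1, r0, r2 → r1=0xf9
epilogue: pop r4=0xa2, sp=0x76
epilogue: pop r2=0x48, sp=0x77
r3 is caller-saved → body value

REG = 0x53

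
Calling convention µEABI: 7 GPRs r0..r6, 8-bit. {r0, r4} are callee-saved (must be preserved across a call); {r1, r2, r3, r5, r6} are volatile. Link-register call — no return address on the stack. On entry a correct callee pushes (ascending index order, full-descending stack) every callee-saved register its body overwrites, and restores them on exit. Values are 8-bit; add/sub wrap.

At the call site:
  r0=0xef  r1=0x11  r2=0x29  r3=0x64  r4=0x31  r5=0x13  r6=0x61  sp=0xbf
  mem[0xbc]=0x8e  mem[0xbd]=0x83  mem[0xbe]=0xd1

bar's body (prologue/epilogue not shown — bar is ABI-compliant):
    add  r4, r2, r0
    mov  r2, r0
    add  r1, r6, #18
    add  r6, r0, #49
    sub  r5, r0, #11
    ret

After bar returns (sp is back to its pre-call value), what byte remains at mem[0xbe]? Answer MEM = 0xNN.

MEM = 0x31

prologue: push r4 -> mem[0xbe]=0x31, sp=0xbe
body[0] add  r4, r2, r0 -> r4=0x18
body[1] mov  r2, r0 -> r2=0xef
body[2] add  r1, r6, #18 -> r1=0x73
body[3] add  r6, r0, #49 -> r6=0x20
body[4] sub  r5, r0, #11 -> r5=0xe4
epilogue: pop r4=0x31, sp=0xbf
prologue pushed ['r4'] at ['0xbe']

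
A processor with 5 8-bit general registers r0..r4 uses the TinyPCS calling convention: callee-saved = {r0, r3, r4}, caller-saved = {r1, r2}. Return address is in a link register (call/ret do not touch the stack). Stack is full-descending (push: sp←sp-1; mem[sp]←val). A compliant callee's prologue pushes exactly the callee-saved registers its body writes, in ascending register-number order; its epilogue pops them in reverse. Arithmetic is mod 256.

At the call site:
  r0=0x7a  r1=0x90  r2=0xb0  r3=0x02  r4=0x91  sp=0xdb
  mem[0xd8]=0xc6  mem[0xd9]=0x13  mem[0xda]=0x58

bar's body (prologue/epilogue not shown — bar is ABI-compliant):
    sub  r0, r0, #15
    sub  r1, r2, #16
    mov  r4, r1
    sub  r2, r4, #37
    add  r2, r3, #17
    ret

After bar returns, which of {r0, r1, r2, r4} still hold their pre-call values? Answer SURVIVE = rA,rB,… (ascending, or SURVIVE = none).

prologue: push r0 -> mem[0xda]=0x7a, sp=0xda
prologue: push r4 -> mem[0xd9]=0x91, sp=0xd9
body[0] sub  r0, r0, #15 -> r0=0x6b
body[1] sub  r1, r2, #16 -> r1=0xa0
body[2] mov  r4, r1 -> r4=0xa0
body[3] sub  r2, r4, #37 -> r2=0x7b
body[4] add  r2, r3, #17 -> r2=0x13
epilogue: pop r4=0x91, sp=0xda
epilogue: pop r0=0x7a, sp=0xdb
r0: callee-saved, written=True
r1: caller-saved, written=True
r2: caller-saved, written=True
r4: callee-saved, written=True

SURVIVE = r0,r4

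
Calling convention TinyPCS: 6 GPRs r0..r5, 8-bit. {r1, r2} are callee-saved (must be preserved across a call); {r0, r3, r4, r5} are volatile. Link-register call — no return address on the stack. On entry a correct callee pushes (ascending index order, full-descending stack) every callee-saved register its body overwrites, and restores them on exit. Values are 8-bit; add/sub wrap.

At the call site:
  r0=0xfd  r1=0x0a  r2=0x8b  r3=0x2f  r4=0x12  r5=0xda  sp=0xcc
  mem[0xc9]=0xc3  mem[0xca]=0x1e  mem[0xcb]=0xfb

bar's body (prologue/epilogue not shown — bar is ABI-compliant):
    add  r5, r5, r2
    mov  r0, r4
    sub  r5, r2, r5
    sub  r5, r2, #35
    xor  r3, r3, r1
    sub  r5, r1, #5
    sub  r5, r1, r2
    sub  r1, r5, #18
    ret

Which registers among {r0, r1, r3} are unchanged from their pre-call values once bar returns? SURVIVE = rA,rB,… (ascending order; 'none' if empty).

SURVIVE = r1

prologue: push r1 -> mem[0xcb]=0x0a, sp=0xcb
body[0] add  r5, r5, r2 -> r5=0x65
body[1] mov  r0, r4 -> r0=0x12
body[2] sub  r5, r2, r5 -> r5=0x26
body[3] sub  r5, r2, #35 -> r5=0x68
body[4] xor  r3, r3, r1 -> r3=0x25
body[5] sub  r5, r1, #5 -> r5=0x05
body[6] sub  r5, r1, r2 -> r5=0x7f
body[7] sub  r1, r5, #18 -> r1=0x6d
epilogue: pop r1=0x0a, sp=0xcc
r0: caller-saved, written=True
r1: callee-saved, written=True
r3: caller-saved, written=True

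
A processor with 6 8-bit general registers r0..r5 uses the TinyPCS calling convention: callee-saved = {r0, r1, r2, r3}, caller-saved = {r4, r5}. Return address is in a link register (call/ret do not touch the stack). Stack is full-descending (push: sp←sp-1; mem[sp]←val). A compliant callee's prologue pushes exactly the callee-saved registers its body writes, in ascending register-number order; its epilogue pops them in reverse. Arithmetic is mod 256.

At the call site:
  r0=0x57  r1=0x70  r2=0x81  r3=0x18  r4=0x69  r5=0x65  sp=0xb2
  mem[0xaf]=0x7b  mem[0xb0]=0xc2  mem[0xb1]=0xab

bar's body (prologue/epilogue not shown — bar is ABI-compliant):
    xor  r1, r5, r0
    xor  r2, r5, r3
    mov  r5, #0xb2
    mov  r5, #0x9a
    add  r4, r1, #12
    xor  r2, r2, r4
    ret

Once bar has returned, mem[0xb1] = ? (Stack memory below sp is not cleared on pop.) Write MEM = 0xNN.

MEM = 0x70

prologue: push r1 → mem[0xb1]=0x70, sp=0xb1
prologue: push r2 → mem[0xb0]=0x81, sp=0xb0
body[0] xor  r1, r5, r0 → r1=0x32
body[1] xor  r2, r5, r3 → r2=0x7d
body[2] mov  r5, #0xb2 → r5=0xb2
body[3] mov  r5, #0x9a → r5=0x9a
body[4] add  r4, r1, #12 → r4=0x3e
body[5] xor  r2, r2, r4 → r2=0x43
epilogue: pop r2=0x81, sp=0xb1
epilogue: pop r1=0x70, sp=0xb2
prologue pushed ['r1', 'r2'] at ['0xb1', '0xb0']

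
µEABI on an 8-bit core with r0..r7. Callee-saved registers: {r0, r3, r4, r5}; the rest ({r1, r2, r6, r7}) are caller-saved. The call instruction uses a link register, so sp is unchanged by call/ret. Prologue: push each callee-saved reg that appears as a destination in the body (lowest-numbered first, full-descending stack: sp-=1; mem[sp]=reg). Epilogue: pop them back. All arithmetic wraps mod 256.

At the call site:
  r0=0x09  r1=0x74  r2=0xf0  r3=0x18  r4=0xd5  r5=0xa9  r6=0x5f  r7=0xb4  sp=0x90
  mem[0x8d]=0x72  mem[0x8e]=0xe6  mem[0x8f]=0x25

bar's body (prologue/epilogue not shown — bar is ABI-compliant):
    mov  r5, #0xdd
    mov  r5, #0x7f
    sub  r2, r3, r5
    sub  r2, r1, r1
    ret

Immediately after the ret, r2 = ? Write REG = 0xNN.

prologue: push r5 -> mem[0x8f]=0xa9, sp=0x8f
body[0] mov  r5, #0xdd -> r5=0xdd
body[1] mov  r5, #0x7f -> r5=0x7f
body[2] sub  r2, r3, r5 -> r2=0x99
body[3] sub  r2, r1, r1 -> r2=0x00
epilogue: pop r5=0xa9, sp=0x90
r2 is caller-saved -> body value

REG = 0x00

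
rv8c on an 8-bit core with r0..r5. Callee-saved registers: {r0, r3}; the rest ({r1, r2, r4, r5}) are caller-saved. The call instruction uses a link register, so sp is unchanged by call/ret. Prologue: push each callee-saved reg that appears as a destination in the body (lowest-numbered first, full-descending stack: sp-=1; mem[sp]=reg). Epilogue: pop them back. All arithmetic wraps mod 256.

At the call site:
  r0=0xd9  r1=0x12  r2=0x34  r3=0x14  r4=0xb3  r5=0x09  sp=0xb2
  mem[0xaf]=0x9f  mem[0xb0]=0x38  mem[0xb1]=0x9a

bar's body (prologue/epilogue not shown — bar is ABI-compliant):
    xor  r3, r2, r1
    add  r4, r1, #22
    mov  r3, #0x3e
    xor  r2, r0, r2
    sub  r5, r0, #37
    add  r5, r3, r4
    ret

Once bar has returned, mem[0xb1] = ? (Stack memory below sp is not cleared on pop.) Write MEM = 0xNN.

MEM = 0x14

prologue: push r3 → mem[0xb1]=0x14, sp=0xb1
body[0] xor  r3, r2, r1 → r3=0x26
body[1] add  r4, r1, #22 → r4=0x28
body[2] mov  r3, #0x3e → r3=0x3e
body[3] xor  r2, r0, r2 → r2=0xed
body[4] sub  r5, r0, #37 → r5=0xb4
body[5] add  r5, r3, r4 → r5=0x66
epilogue: pop r3=0x14, sp=0xb2
prologue pushed ['r3'] at ['0xb1']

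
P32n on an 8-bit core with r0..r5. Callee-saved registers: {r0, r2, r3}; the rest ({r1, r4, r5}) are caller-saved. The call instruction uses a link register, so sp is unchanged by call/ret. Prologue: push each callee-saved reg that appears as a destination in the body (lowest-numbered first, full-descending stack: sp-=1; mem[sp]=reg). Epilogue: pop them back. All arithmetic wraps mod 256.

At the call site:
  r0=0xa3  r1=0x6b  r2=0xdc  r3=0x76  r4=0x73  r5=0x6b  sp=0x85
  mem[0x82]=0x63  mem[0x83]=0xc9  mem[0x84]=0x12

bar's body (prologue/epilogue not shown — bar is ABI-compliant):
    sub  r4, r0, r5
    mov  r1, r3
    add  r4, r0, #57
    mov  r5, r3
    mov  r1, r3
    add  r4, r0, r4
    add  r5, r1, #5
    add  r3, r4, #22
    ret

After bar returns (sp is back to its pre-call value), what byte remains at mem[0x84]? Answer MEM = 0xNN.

prologue: push r3 -> mem[0x84]=0x76, sp=0x84
body[0] sub  r4, r0, r5 -> r4=0x38
body[1] mov  r1, r3 -> r1=0x76
body[2] add  r4, r0, #57 -> r4=0xdc
body[3] mov  r5, r3 -> r5=0x76
body[4] mov  r1, r3 -> r1=0x76
body[5] add  r4, r0, r4 -> r4=0x7f
body[6] add  r5, r1, #5 -> r5=0x7b
body[7] add  r3, r4, #22 -> r3=0x95
epilogue: pop r3=0x76, sp=0x85
prologue pushed ['r3'] at ['0x84']

MEM = 0x76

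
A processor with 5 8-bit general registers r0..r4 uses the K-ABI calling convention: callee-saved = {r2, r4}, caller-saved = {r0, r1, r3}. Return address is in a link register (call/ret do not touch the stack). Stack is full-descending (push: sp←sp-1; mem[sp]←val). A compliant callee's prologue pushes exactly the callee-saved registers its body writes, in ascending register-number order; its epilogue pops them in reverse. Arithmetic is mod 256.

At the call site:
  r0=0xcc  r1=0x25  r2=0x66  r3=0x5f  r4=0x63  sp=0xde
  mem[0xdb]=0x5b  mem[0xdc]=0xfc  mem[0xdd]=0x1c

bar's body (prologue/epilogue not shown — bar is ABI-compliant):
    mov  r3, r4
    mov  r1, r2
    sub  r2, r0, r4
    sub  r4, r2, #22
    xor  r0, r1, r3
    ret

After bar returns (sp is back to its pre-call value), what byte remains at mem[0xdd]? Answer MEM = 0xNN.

prologue: push r2 → mem[0xdd]=0x66, sp=0xdd
prologue: push r4 → mem[0xdc]=0x63, sp=0xdc
body[0] mov  r3, r4 → r3=0x63
body[1] mov  r1, r2 → r1=0x66
body[2] sub  r2, r0, r4 → r2=0x69
body[3] sub  r4, r2, #22 → r4=0x53
body[4] xor  r0, r1, r3 → r0=0x05
epilogue: pop r4=0x63, sp=0xdd
epilogue: pop r2=0x66, sp=0xde
prologue pushed ['r2', 'r4'] at ['0xdd', '0xdc']

MEM = 0x66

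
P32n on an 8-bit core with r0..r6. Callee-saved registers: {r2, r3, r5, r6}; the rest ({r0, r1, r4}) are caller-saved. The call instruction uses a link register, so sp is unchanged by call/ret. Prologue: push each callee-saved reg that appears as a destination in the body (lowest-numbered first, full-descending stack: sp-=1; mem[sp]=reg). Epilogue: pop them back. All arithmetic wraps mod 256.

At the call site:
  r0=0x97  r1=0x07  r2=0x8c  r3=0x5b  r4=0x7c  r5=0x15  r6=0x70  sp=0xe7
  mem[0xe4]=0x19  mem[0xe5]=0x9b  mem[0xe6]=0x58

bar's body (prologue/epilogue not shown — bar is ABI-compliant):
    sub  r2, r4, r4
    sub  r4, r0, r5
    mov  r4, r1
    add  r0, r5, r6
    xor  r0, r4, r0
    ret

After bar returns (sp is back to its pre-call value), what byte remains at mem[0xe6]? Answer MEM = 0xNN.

MEM = 0x8c

prologue: push r2 → mem[0xe6]=0x8c, sp=0xe6
body[0] sub  r2, r4, r4 → r2=0x00
body[1] sub  r4, r0, r5 → r4=0x82
body[2] mov  r4, r1 → r4=0x07
body[3] add  r0, r5, r6 → r0=0x85
body[4] xor  r0, r4, r0 → r0=0x82
epilogue: pop r2=0x8c, sp=0xe7
prologue pushed ['r2'] at ['0xe6']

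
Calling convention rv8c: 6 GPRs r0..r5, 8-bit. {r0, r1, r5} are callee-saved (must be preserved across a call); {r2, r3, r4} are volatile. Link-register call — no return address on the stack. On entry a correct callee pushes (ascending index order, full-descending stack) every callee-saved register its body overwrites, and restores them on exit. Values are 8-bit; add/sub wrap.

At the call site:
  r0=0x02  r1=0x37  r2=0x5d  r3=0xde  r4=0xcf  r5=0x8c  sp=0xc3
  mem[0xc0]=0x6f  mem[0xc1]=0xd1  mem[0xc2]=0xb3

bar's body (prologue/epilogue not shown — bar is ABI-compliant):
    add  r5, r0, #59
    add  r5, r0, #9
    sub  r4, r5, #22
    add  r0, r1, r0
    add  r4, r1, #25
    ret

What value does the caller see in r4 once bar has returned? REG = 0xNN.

REG = 0x50

prologue: push r0 → mem[0xc2]=0x02, sp=0xc2
prologue: push r5 → mem[0xc1]=0x8c, sp=0xc1
body[0] add  r5, r0, #59 → r5=0x3d
body[1] add  r5, r0, #9 → r5=0x0b
body[2] sub  r4, r5, #22 → r4=0xf5
body[3] add  r0, r1, r0 → r0=0x39
body[4] add  r4, r1, #25 → r4=0x50
epilogue: pop r5=0x8c, sp=0xc2
epilogue: pop r0=0x02, sp=0xc3
r4 is caller-saved → body value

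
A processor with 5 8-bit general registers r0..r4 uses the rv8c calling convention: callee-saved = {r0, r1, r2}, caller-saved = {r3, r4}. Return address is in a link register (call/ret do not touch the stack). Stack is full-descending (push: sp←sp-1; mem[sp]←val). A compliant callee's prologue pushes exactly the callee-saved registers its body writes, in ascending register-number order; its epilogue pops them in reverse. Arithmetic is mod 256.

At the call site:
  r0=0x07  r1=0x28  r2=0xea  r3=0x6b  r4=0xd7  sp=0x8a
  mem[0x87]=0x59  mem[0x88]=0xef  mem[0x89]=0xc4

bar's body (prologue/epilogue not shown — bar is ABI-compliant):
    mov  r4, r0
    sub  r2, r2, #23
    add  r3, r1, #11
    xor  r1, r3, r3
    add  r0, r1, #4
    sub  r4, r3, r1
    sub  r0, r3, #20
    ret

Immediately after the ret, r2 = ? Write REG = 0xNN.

REG = 0xea

prologue: push r0 → mem[0x89]=0x07, sp=0x89
prologue: push r1 → mem[0x88]=0x28, sp=0x88
prologue: push r2 → mem[0x87]=0xea, sp=0x87
body[0] mov  r4, r0 → r4=0x07
body[1] sub  r2, r2, #23 → r2=0xd3
body[2] add  r3, r1, #11 → r3=0x33
body[3] xor  r1, r3, r3 → r1=0x00
body[4] add  r0, r1, #4 → r0=0x04
body[5] sub  r4, r3, r1 → r4=0x33
body[6] sub  r0, r3, #20 → r0=0x1f
epilogue: pop r2=0xea, sp=0x88
epilogue: pop r1=0x28, sp=0x89
epilogue: pop r0=0x07, sp=0x8a
r2 is callee-saved → restored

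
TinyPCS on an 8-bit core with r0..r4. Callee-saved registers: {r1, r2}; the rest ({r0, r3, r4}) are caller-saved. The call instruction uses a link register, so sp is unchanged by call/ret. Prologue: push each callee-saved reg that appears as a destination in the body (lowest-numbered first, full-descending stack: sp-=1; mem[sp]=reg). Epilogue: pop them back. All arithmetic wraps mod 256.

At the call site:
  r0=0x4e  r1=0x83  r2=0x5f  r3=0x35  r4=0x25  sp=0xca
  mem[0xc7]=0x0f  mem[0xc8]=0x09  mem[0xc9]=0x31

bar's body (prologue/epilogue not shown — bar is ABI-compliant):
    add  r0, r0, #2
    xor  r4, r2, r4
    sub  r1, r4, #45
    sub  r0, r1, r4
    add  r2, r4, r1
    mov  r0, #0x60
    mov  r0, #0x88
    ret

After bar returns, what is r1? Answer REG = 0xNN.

REG = 0x83

prologue: push r1 -> mem[0xc9]=0x83, sp=0xc9
prologue: push r2 -> mem[0xc8]=0x5f, sp=0xc8
body[0] add  r0, r0, #2 -> r0=0x50
body[1] xor  r4, r2, r4 -> r4=0x7a
body[2] sub  r1, r4, #45 -> r1=0x4d
body[3] sub  r0, r1, r4 -> r0=0xd3
body[4] add  r2, r4, r1 -> r2=0xc7
body[5] mov  r0, #0x60 -> r0=0x60
body[6] mov  r0, #0x88 -> r0=0x88
epilogue: pop r2=0x5f, sp=0xc9
epilogue: pop r1=0x83, sp=0xca
r1 is callee-saved -> restored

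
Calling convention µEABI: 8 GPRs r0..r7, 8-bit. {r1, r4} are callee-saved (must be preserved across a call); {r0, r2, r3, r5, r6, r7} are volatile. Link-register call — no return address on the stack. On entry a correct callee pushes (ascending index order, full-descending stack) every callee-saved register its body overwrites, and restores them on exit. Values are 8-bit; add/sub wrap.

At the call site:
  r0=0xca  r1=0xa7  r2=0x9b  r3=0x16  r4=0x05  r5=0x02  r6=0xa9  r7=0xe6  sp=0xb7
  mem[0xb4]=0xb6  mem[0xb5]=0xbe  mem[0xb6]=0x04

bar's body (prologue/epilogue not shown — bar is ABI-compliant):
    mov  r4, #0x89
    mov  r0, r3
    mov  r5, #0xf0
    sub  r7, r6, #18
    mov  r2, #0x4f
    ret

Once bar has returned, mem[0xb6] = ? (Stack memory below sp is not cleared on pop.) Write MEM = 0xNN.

MEM = 0x05

prologue: push r4 → mem[0xb6]=0x05, sp=0xb6
body[0] mov  r4, #0x89 → r4=0x89
body[1] mov  r0, r3 → r0=0x16
body[2] mov  r5, #0xf0 → r5=0xf0
body[3] sub  r7, r6, #18 → r7=0x97
body[4] mov  r2, #0x4f → r2=0x4f
epilogue: pop r4=0x05, sp=0xb7
prologue pushed ['r4'] at ['0xb6']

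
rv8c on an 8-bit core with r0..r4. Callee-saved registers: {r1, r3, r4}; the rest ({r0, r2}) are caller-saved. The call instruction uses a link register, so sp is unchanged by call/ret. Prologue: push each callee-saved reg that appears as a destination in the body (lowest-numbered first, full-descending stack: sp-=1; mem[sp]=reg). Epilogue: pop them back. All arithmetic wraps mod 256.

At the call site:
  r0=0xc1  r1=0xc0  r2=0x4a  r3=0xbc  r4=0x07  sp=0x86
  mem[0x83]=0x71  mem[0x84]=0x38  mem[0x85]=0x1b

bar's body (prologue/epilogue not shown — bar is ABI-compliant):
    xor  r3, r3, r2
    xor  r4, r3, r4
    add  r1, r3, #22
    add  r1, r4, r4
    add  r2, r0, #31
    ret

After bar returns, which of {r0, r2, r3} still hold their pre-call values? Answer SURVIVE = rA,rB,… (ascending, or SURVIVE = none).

prologue: push r1 → mem[0x85]=0xc0, sp=0x85
prologue: push r3 → mem[0x84]=0xbc, sp=0x84
prologue: push r4 → mem[0x83]=0x07, sp=0x83
body[0] xor  r3, r3, r2 → r3=0xf6
body[1] xor  r4, r3, r4 → r4=0xf1
body[2] add  r1, r3, #22 → r1=0x0c
body[3] add  r1, r4, r4 → r1=0xe2
body[4] add  r2, r0, #31 → r2=0xe0
epilogue: pop r4=0x07, sp=0x84
epilogue: pop r3=0xbc, sp=0x85
epilogue: pop r1=0xc0, sp=0x86
r0: caller-saved, written=False
r2: caller-saved, written=True
r3: callee-saved, written=True

SURVIVE = r0,r3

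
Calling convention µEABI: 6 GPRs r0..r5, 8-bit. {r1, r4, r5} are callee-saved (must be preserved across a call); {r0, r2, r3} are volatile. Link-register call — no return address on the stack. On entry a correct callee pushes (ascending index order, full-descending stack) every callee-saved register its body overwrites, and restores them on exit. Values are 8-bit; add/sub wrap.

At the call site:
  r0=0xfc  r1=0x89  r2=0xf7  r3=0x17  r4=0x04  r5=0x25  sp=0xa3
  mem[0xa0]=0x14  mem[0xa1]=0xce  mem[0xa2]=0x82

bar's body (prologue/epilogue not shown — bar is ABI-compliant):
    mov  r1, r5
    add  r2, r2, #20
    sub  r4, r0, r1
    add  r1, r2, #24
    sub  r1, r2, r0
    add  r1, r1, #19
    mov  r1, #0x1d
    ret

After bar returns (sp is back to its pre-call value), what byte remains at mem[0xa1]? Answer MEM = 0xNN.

MEM = 0x04

prologue: push r1 -> mem[0xa2]=0x89, sp=0xa2
prologue: push r4 -> mem[0xa1]=0x04, sp=0xa1
body[0] mov  r1, r5 -> r1=0x25
body[1] add  r2, r2, #20 -> r2=0x0b
body[2] sub  r4, r0, r1 -> r4=0xd7
body[3] add  r1, r2, #24 -> r1=0x23
body[4] sub  r1, r2, r0 -> r1=0x0f
body[5] add  r1, r1, #19 -> r1=0x22
body[6] mov  r1, #0x1d -> r1=0x1d
epilogue: pop r4=0x04, sp=0xa2
epilogue: pop r1=0x89, sp=0xa3
prologue pushed ['r1', 'r4'] at ['0xa2', '0xa1']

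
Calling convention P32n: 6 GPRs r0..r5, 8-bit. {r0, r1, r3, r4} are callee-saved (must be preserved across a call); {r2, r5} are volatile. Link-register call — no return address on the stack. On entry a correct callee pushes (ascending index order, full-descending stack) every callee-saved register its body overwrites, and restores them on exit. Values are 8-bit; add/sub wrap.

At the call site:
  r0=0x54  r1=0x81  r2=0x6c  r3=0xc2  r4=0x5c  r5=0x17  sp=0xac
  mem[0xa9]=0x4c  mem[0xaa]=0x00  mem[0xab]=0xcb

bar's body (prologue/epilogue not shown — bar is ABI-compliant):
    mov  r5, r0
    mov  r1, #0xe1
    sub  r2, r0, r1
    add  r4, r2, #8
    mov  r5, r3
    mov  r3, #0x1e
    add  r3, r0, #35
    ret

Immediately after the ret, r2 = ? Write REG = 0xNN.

prologue: push r1 -> mem[0xab]=0x81, sp=0xab
prologue: push r3 -> mem[0xaa]=0xc2, sp=0xaa
prologue: push r4 -> mem[0xa9]=0x5c, sp=0xa9
body[0] mov  r5, r0 -> r5=0x54
body[1] mov  r1, #0xe1 -> r1=0xe1
body[2] sub  r2, r0, r1 -> r2=0x73
body[3] add  r4, r2, #8 -> r4=0x7b
body[4] mov  r5, r3 -> r5=0xc2
body[5] mov  r3, #0x1e -> r3=0x1e
body[6] add  r3, r0, #35 -> r3=0x77
epilogue: pop r4=0x5c, sp=0xaa
epilogue: pop r3=0xc2, sp=0xab
epilogue: pop r1=0x81, sp=0xac
r2 is caller-saved -> body value

REG = 0x73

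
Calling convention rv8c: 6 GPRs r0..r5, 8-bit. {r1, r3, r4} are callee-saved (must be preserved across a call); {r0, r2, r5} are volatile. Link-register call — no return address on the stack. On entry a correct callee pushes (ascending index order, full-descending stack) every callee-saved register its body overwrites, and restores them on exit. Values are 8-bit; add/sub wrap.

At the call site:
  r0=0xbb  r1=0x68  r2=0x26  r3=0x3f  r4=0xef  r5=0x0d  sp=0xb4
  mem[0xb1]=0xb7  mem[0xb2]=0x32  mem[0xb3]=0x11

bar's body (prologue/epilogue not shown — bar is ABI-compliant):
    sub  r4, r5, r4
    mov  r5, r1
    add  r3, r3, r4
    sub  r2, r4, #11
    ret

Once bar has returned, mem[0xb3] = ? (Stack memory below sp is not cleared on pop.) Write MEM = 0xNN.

MEM = 0x3f

prologue: push r3 -> mem[0xb3]=0x3f, sp=0xb3
prologue: push r4 -> mem[0xb2]=0xef, sp=0xb2
body[0] sub  r4, r5, r4 -> r4=0x1e
body[1] mov  r5, r1 -> r5=0x68
body[2] add  r3, r3, r4 -> r3=0x5d
body[3] sub  r2, r4, #11 -> r2=0x13
epilogue: pop r4=0xef, sp=0xb3
epilogue: pop r3=0x3f, sp=0xb4
prologue pushed ['r3', 'r4'] at ['0xb3', '0xb2']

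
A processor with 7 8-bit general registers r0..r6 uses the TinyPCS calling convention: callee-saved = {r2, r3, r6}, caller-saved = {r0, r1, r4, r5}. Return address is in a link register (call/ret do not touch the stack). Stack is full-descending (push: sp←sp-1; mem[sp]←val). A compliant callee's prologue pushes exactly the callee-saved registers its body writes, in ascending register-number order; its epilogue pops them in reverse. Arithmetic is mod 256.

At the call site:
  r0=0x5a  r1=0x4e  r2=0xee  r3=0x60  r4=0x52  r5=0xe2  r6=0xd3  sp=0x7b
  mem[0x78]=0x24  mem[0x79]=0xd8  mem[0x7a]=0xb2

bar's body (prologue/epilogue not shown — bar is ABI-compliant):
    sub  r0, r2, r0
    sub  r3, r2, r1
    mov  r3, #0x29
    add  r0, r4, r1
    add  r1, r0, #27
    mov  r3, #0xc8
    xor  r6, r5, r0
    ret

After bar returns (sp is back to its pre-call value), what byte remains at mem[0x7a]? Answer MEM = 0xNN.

prologue: push r3 -> mem[0x7a]=0x60, sp=0x7a
prologue: push r6 -> mem[0x79]=0xd3, sp=0x79
body[0] sub  r0, r2, r0 -> r0=0x94
body[1] sub  r3, r2, r1 -> r3=0xa0
body[2] mov  r3, #0x29 -> r3=0x29
body[3] add  r0, r4, r1 -> r0=0xa0
body[4] add  r1, r0, #27 -> r1=0xbb
body[5] mov  r3, #0xc8 -> r3=0xc8
body[6] xor  r6, r5, r0 -> r6=0x42
epilogue: pop r6=0xd3, sp=0x7a
epilogue: pop r3=0x60, sp=0x7b
prologue pushed ['r3', 'r6'] at ['0x7a', '0x79']

MEM = 0x60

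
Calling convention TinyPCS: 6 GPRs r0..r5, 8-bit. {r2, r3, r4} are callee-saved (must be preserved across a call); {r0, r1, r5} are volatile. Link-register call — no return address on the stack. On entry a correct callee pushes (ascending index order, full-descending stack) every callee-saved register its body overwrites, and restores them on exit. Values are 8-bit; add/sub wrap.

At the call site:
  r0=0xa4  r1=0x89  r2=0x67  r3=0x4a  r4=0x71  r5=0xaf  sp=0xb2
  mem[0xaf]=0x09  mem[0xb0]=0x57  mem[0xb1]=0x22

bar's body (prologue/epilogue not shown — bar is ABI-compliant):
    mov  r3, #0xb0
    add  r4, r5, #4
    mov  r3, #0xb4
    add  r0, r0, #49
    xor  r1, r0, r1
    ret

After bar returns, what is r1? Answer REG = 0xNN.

REG = 0x5c

prologue: push r3 → mem[0xb1]=0x4a, sp=0xb1
prologue: push r4 → mem[0xb0]=0x71, sp=0xb0
body[0] mov  r3, #0xb0 → r3=0xb0
body[1] add  r4, r5, #4 → r4=0xb3
body[2] mov  r3, #0xb4 → r3=0xb4
body[3] add  r0, r0, #49 → r0=0xd5
body[4] xor  r1, r0, r1 → r1=0x5c
epilogue: pop r4=0x71, sp=0xb1
epilogue: pop r3=0x4a, sp=0xb2
r1 is caller-saved → body value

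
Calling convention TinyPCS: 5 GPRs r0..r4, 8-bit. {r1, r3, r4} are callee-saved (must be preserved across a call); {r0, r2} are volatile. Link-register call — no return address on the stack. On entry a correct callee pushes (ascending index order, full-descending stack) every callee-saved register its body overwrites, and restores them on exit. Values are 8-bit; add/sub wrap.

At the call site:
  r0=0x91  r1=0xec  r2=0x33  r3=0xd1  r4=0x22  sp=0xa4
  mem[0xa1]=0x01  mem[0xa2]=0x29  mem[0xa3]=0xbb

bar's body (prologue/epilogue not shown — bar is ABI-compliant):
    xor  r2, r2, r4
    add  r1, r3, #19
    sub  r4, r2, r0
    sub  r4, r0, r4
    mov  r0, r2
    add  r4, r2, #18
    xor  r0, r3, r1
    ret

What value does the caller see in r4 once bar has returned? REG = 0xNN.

REG = 0x22

prologue: push r1 -> mem[0xa3]=0xec, sp=0xa3
prologue: push r4 -> mem[0xa2]=0x22, sp=0xa2
body[0] xor  r2, r2, r4 -> r2=0x11
body[1] add  r1, r3, #19 -> r1=0xe4
body[2] sub  r4, r2, r0 -> r4=0x80
body[3] sub  r4, r0, r4 -> r4=0x11
body[4] mov  r0, r2 -> r0=0x11
body[5] add  r4, r2, #18 -> r4=0x23
body[6] xor  r0, r3, r1 -> r0=0x35
epilogue: pop r4=0x22, sp=0xa3
epilogue: pop r1=0xec, sp=0xa4
r4 is callee-saved -> restored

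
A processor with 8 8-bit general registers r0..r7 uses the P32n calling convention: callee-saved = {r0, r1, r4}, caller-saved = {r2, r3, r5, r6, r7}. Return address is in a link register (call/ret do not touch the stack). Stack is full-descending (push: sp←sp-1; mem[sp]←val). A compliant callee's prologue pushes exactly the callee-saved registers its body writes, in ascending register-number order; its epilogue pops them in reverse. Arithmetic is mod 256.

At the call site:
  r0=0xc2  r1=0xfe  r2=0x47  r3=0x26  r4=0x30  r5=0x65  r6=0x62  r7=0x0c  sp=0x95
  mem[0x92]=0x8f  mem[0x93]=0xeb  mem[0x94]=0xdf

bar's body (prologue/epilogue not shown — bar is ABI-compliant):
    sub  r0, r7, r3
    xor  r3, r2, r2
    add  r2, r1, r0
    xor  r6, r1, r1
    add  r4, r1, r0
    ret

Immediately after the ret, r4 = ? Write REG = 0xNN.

REG = 0x30

prologue: push r0 -> mem[0x94]=0xc2, sp=0x94
prologue: push r4 -> mem[0x93]=0x30, sp=0x93
body[0] sub  r0, r7, r3 -> r0=0xe6
body[1] xor  r3, r2, r2 -> r3=0x00
body[2] add  r2, r1, r0 -> r2=0xe4
body[3] xor  r6, r1, r1 -> r6=0x00
body[4] add  r4, r1, r0 -> r4=0xe4
epilogue: pop r4=0x30, sp=0x94
epilogue: pop r0=0xc2, sp=0x95
r4 is callee-saved -> restored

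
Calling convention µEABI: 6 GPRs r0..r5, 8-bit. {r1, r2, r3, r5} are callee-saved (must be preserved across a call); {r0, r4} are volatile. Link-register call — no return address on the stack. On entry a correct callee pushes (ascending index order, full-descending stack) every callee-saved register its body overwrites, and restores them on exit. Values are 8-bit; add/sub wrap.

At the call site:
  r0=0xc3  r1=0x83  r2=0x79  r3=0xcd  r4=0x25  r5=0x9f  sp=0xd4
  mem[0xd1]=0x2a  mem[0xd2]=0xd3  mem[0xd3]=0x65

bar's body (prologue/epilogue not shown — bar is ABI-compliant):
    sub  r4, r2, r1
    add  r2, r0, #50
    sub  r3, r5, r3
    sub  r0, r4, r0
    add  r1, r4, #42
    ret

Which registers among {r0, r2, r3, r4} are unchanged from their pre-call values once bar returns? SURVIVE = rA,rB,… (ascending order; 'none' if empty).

prologue: push r1 -> mem[0xd3]=0x83, sp=0xd3
prologue: push r2 -> mem[0xd2]=0x79, sp=0xd2
prologue: push r3 -> mem[0xd1]=0xcd, sp=0xd1
body[0] sub  r4, r2, r1 -> r4=0xf6
body[1] add  r2, r0, #50 -> r2=0xf5
body[2] sub  r3, r5, r3 -> r3=0xd2
body[3] sub  r0, r4, r0 -> r0=0x33
body[4] add  r1, r4, #42 -> r1=0x20
epilogue: pop r3=0xcd, sp=0xd2
epilogue: pop r2=0x79, sp=0xd3
epilogue: pop r1=0x83, sp=0xd4
r0: caller-saved, written=True
r2: callee-saved, written=True
r3: callee-saved, written=True
r4: caller-saved, written=True

SURVIVE = r2,r3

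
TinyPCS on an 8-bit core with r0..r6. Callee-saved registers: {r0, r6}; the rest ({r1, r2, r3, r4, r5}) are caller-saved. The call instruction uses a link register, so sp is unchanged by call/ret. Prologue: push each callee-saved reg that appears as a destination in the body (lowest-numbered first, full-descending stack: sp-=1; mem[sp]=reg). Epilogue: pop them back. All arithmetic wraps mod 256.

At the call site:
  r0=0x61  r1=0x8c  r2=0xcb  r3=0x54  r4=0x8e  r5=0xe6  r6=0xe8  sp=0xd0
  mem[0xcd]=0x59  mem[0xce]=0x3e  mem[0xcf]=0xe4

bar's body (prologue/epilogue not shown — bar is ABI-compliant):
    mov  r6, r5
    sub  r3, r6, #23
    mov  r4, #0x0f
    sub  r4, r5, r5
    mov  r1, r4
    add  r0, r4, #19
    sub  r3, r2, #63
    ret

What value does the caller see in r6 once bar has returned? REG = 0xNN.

REG = 0xe8

prologue: push r0 -> mem[0xcf]=0x61, sp=0xcf
prologue: push r6 -> mem[0xce]=0xe8, sp=0xce
body[0] mov  r6, r5 -> r6=0xe6
body[1] sub  r3, r6, #23 -> r3=0xcf
body[2] mov  r4, #0x0f -> r4=0x0f
body[3] sub  r4, r5, r5 -> r4=0x00
body[4] mov  r1, r4 -> r1=0x00
body[5] add  r0, r4, #19 -> r0=0x13
body[6] sub  r3, r2, #63 -> r3=0x8c
epilogue: pop r6=0xe8, sp=0xcf
epilogue: pop r0=0x61, sp=0xd0
r6 is callee-saved -> restored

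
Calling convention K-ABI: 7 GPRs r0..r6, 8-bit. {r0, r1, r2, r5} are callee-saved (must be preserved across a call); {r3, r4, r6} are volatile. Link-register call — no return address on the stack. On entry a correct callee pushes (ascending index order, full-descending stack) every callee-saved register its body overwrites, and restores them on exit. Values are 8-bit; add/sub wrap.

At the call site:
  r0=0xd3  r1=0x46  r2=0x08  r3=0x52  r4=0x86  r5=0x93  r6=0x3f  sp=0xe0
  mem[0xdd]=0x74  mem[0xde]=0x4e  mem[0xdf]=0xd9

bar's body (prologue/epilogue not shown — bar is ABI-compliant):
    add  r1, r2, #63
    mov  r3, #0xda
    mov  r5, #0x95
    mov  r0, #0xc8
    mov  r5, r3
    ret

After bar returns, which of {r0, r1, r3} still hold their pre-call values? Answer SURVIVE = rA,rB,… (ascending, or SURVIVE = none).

prologue: push r0 -> mem[0xdf]=0xd3, sp=0xdf
prologue: push r1 -> mem[0xde]=0x46, sp=0xde
prologue: push r5 -> mem[0xdd]=0x93, sp=0xdd
body[0] add  r1, r2, #63 -> r1=0x47
body[1] mov  r3, #0xda -> r3=0xda
body[2] mov  r5, #0x95 -> r5=0x95
body[3] mov  r0, #0xc8 -> r0=0xc8
body[4] mov  r5, r3 -> r5=0xda
epilogue: pop r5=0x93, sp=0xde
epilogue: pop r1=0x46, sp=0xdf
epilogue: pop r0=0xd3, sp=0xe0
r0: callee-saved, written=True
r1: callee-saved, written=True
r3: caller-saved, written=True

SURVIVE = r0,r1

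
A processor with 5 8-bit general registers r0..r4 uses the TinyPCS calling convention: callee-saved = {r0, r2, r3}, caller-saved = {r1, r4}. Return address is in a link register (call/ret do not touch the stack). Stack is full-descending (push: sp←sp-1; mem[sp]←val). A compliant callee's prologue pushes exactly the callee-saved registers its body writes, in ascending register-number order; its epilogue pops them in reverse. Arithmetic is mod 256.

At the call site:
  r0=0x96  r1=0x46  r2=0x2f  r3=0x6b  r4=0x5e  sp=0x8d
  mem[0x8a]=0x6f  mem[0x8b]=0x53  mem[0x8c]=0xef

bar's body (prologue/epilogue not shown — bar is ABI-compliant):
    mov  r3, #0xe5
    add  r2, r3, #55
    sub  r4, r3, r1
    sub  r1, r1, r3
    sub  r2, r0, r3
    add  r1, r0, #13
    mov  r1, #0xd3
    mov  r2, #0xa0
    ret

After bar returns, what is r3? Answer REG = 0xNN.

prologue: push r2 → mem[0x8c]=0x2f, sp=0x8c
prologue: push r3 → mem[0x8b]=0x6b, sp=0x8b
body[0] mov  r3, #0xe5 → r3=0xe5
body[1] add  r2, r3, #55 → r2=0x1c
body[2] sub  r4, r3, r1 → r4=0x9f
body[3] sub  r1, r1, r3 → r1=0x61
body[4] sub  r2, r0, r3 → r2=0xb1
body[5] add  r1, r0, #13 → r1=0xa3
body[6] mov  r1, #0xd3 → r1=0xd3
body[7] mov  r2, #0xa0 → r2=0xa0
epilogue: pop r3=0x6b, sp=0x8c
epilogue: pop r2=0x2f, sp=0x8d
r3 is callee-saved → restored

REG = 0x6b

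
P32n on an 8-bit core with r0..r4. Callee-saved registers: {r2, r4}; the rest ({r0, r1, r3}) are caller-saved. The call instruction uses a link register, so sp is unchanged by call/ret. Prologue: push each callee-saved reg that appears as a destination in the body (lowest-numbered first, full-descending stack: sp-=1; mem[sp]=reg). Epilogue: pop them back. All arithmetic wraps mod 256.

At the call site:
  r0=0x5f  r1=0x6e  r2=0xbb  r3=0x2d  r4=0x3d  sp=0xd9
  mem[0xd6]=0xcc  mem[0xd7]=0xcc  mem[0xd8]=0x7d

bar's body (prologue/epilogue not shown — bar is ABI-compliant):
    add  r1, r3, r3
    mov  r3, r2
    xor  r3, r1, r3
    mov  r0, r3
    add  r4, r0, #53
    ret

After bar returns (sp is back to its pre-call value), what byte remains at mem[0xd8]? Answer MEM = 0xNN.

prologue: push r4 -> mem[0xd8]=0x3d, sp=0xd8
body[0] add  r1, r3, r3 -> r1=0x5a
body[1] mov  r3, r2 -> r3=0xbb
body[2] xor  r3, r1, r3 -> r3=0xe1
body[3] mov  r0, r3 -> r0=0xe1
body[4] add  r4, r0, #53 -> r4=0x16
epilogue: pop r4=0x3d, sp=0xd9
prologue pushed ['r4'] at ['0xd8']

MEM = 0x3d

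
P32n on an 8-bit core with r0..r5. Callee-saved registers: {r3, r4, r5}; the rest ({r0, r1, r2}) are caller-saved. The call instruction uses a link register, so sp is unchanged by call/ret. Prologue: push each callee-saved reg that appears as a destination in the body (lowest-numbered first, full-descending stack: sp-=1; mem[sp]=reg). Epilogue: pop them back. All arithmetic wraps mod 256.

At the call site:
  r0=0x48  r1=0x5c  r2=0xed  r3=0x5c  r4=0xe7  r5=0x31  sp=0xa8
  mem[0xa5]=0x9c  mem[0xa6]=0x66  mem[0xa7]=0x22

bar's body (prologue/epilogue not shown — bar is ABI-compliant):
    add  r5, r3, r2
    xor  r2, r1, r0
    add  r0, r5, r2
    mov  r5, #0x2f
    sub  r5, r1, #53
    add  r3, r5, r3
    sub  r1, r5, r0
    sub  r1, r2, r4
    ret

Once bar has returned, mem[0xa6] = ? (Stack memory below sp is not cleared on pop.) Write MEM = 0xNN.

prologue: push r3 → mem[0xa7]=0x5c, sp=0xa7
prologue: push r5 → mem[0xa6]=0x31, sp=0xa6
body[0] add  r5, r3, r2 → r5=0x49
body[1] xor  r2, r1, r0 → r2=0x14
body[2] add  r0, r5, r2 → r0=0x5d
body[3] mov  r5, #0x2f → r5=0x2f
body[4] sub  r5, r1, #53 → r5=0x27
body[5] add  r3, r5, r3 → r3=0x83
body[6] sub  r1, r5, r0 → r1=0xca
body[7] sub  r1, r2, r4 → r1=0x2d
epilogue: pop r5=0x31, sp=0xa7
epilogue: pop r3=0x5c, sp=0xa8
prologue pushed ['r3', 'r5'] at ['0xa7', '0xa6']

MEM = 0x31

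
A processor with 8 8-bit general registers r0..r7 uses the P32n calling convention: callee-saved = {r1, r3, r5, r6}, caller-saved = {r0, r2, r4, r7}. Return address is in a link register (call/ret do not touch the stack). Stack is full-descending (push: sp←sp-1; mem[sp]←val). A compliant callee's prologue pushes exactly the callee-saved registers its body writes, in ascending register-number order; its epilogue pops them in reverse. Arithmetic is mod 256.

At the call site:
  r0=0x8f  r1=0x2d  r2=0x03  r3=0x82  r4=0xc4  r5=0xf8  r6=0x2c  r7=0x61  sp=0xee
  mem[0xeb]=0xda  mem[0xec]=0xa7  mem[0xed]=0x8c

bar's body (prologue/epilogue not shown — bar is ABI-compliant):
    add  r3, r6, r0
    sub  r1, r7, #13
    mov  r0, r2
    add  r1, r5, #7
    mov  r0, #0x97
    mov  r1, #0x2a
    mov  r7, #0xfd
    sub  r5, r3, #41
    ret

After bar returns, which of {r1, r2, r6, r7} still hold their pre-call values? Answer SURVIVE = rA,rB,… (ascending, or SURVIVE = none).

prologue: push r1 → mem[0xed]=0x2d, sp=0xed
prologue: push r3 → mem[0xec]=0x82, sp=0xec
prologue: push r5 → mem[0xeb]=0xf8, sp=0xeb
body[0] add  r3, r6, r0 → r3=0xbb
body[1] sub  r1, r7, #13 → r1=0x54
body[2] mov  r0, r2 → r0=0x03
body[3] add  r1, r5, #7 → r1=0xff
body[4] mov  r0, #0x97 → r0=0x97
body[5] mov  r1, #0x2a → r1=0x2a
body[6] mov  r7, #0xfd → r7=0xfd
body[7] sub  r5, r3, #41 → r5=0x92
epilogue: pop r5=0xf8, sp=0xec
epilogue: pop r3=0x82, sp=0xed
epilogue: pop r1=0x2d, sp=0xee
r1: callee-saved, written=True
r2: caller-saved, written=False
r6: callee-saved, written=False
r7: caller-saved, written=True

SURVIVE = r1,r2,r6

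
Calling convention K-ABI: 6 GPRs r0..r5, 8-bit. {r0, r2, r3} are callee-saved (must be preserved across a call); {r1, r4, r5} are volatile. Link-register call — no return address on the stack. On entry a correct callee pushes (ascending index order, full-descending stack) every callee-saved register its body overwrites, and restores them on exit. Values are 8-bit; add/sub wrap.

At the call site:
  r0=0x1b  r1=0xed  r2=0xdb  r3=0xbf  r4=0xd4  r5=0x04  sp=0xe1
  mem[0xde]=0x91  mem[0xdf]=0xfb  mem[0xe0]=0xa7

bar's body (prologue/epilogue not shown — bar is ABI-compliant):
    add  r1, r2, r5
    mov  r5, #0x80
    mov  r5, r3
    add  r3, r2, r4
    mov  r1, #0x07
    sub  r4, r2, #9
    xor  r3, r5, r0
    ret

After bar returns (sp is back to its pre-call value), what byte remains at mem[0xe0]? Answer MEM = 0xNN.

prologue: push r3 → mem[0xe0]=0xbf, sp=0xe0
body[0] add  r1, r2, r5 → r1=0xdf
body[1] mov  r5, #0x80 → r5=0x80
body[2] mov  r5, r3 → r5=0xbf
body[3] add  r3, r2, r4 → r3=0xaf
body[4] mov  r1, #0x07 → r1=0x07
body[5] sub  r4, r2, #9 → r4=0xd2
body[6] xor  r3, r5, r0 → r3=0xa4
epilogue: pop r3=0xbf, sp=0xe1
prologue pushed ['r3'] at ['0xe0']

MEM = 0xbf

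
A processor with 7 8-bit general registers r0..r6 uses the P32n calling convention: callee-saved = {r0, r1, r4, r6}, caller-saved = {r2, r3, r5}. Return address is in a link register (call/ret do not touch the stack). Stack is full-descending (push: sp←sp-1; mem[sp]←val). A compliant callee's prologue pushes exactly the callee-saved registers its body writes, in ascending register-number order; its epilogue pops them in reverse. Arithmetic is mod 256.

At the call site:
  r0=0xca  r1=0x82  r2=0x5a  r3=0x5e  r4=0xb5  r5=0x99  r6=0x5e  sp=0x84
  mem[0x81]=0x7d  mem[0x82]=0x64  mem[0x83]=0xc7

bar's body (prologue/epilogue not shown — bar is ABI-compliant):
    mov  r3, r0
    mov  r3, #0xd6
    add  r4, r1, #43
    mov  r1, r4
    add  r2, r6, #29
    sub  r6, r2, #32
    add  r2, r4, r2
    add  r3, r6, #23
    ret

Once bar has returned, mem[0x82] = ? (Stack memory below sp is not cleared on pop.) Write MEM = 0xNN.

MEM = 0xb5

prologue: push r1 -> mem[0x83]=0x82, sp=0x83
prologue: push r4 -> mem[0x82]=0xb5, sp=0x82
prologue: push r6 -> mem[0x81]=0x5e, sp=0x81
body[0] mov  r3, r0 -> r3=0xca
body[1] mov  r3, #0xd6 -> r3=0xd6
body[2] add  r4, r1, #43 -> r4=0xad
body[3] mov  r1, r4 -> r1=0xad
body[4] add  r2, r6, #29 -> r2=0x7b
body[5] sub  r6, r2, #32 -> r6=0x5b
body[6] add  r2, r4, r2 -> r2=0x28
body[7] add  r3, r6, #23 -> r3=0x72
epilogue: pop r6=0x5e, sp=0x82
epilogue: pop r4=0xb5, sp=0x83
epilogue: pop r1=0x82, sp=0x84
prologue pushed ['r1', 'r4', 'r6'] at ['0x83', '0x82', '0x81']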